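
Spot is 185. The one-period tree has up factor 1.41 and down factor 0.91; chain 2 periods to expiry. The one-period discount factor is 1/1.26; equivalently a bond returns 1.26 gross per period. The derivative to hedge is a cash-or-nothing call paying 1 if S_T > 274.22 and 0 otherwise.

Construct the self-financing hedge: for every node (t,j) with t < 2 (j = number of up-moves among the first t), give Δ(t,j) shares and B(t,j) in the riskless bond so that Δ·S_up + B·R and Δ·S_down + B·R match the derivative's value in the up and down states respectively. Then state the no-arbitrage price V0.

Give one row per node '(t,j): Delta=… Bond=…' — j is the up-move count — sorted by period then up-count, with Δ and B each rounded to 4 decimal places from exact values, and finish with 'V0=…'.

Since d<R<u, set p* = (R−d)/(u−d) = 0.7000; price each node as the discounted p*-expectation of its children.
Terminal values V(2,·): V(2,0)=0.0000, V(2,1)=0.0000, V(2,2)=1.0000
(1,0): S=168.3500. Δ = (V_up−V_dn)/(S_up−S_dn) = (0.0000−0.0000)/(237.3735−153.1985) = 0.0000. V = [p*·0.0000 + (1−p*)·0.0000]/1.26 = 0.0000. B = V − Δ·S = 0.0000.
(1,1): S=260.8500. Δ = (V_up−V_dn)/(S_up−S_dn) = (1.0000−0.0000)/(367.7985−237.3735) = 0.0077. V = [p*·1.0000 + (1−p*)·0.0000]/1.26 = 0.5556. B = V − Δ·S = -1.4444.
(0,0): S=185.0000. Δ = (V_up−V_dn)/(S_up−S_dn) = (0.5556−0.0000)/(260.8500−168.3500) = 0.0060. V = [p*·0.5556 + (1−p*)·0.0000]/1.26 = 0.3086. B = V − Δ·S = -0.8025.
Root portfolio cost Δ·185+B reproduces V0=0.3086.

(0,0): Delta=0.0060 Bond=-0.8025
(1,0): Delta=0.0000 Bond=0.0000
(1,1): Delta=0.0077 Bond=-1.4444
V0=0.3086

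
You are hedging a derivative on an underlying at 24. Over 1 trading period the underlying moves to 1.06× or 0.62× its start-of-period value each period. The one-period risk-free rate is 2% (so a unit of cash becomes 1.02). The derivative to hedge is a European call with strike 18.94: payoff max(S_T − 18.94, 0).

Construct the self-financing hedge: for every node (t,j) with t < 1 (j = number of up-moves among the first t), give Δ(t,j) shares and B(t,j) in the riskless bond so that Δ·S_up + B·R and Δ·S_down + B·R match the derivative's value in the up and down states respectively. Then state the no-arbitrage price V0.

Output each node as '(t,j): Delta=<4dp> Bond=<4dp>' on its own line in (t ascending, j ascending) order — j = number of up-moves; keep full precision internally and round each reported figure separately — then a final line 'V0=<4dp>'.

(0,0): Delta=0.6155 Bond=-8.9795
V0=5.7932

No-arbitrage ⇒ martingale measure with p* = (R−d)/(u−d) = 0.9091.
At expiry t=1: V(1,0)=0.0000, V(1,1)=6.5000
Node (0,0) S=24.0000: V=(p*·6.5000+(1−p*)·0.0000)/1.02=5.7932; Δ=(6.5000−0.0000)/(25.4400−14.8800)=0.6155; B=V−Δ·S=-8.9795
Root portfolio cost Δ·24+B reproduces V0=5.7932.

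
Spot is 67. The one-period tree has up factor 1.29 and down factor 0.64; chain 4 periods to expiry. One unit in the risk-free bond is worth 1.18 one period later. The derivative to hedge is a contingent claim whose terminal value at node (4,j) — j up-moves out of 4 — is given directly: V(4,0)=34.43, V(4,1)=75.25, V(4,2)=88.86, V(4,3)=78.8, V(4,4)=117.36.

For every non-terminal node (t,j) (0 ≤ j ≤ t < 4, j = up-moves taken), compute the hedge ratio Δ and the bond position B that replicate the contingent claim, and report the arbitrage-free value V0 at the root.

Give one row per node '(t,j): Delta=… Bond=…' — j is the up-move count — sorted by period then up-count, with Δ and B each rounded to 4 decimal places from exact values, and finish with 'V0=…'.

(0,0): Delta=0.2761 Bond=32.1887
(1,0): Delta=-0.0502 Bond=51.9719
(1,1): Delta=0.3090 Bond=35.1330
(2,0): Delta=0.8654 Bond=36.2019
(2,1): Delta=-0.1427 Bond=66.4449
(2,2): Delta=0.3547 Bond=36.3668
(3,0): Delta=3.5756 Bond=-4.8831
(3,1): Delta=0.5915 Bond=52.4147
(3,2): Delta=-0.2169 Bond=83.6993
(3,3): Delta=0.4125 Bond=34.6044
V0=50.6852

Under the risk-neutral measure, an up-move has probability p* = (R−d)/(u−d) = 0.8308 and values discount at R = 1.18.
Terminal values V(4,·): V(4,0)=34.4300, V(4,1)=75.2500, V(4,2)=88.8600, V(4,3)=78.8000, V(4,4)=117.3600
(3,0): S=17.5636. Δ = (V_up−V_dn)/(S_up−S_dn) = (75.2500−34.4300)/(22.6571−11.2407) = 3.5756. V = [p*·75.2500 + (1−p*)·34.4300]/1.18 = 57.9169. B = V − Δ·S = -4.8831.
(3,1): S=35.4017. Δ = (V_up−V_dn)/(S_up−S_dn) = (88.8600−75.2500)/(45.6682−22.6571) = 0.5915. V = [p*·88.8600 + (1−p*)·75.2500]/1.18 = 73.3532. B = V − Δ·S = 52.4147.
(3,2): S=71.3566. Δ = (V_up−V_dn)/(S_up−S_dn) = (78.8000−88.8600)/(92.0500−45.6682) = -0.2169. V = [p*·78.8000 + (1−p*)·88.8600]/1.18 = 68.2224. B = V − Δ·S = 83.6993.
(3,3): S=143.8282. Δ = (V_up−V_dn)/(S_up−S_dn) = (117.3600−78.8000)/(185.5383−92.0500) = 0.4125. V = [p*·117.3600 + (1−p*)·78.8000]/1.18 = 93.9275. B = V − Δ·S = 34.6044.
(2,0): S=27.4432. Δ = (V_up−V_dn)/(S_up−S_dn) = (73.3532−57.9169)/(35.4017−17.5636) = 0.8654. V = [p*·73.3532 + (1−p*)·57.9169]/1.18 = 59.9499. B = V − Δ·S = 36.2019.
(2,1): S=55.3152. Δ = (V_up−V_dn)/(S_up−S_dn) = (68.2224−73.3532)/(71.3566−35.4017) = -0.1427. V = [p*·68.2224 + (1−p*)·73.3532]/1.18 = 58.5514. B = V − Δ·S = 66.4449.
(2,2): S=111.4947. Δ = (V_up−V_dn)/(S_up−S_dn) = (93.9275−68.2224)/(143.8282−71.3566) = 0.3547. V = [p*·93.9275 + (1−p*)·68.2224]/1.18 = 75.9131. B = V − Δ·S = 36.3668.
(1,0): S=42.8800. Δ = (V_up−V_dn)/(S_up−S_dn) = (58.5514−59.9499)/(55.3152−27.4432) = -0.0502. V = [p*·58.5514 + (1−p*)·59.9499]/1.18 = 49.8204. B = V − Δ·S = 51.9719.
(1,1): S=86.4300. Δ = (V_up−V_dn)/(S_up−S_dn) = (75.9131−58.5514)/(111.4947−55.3152) = 0.3090. V = [p*·75.9131 + (1−p*)·58.5514]/1.18 = 61.8432. B = V − Δ·S = 35.1330.
(0,0): S=67.0000. Δ = (V_up−V_dn)/(S_up−S_dn) = (61.8432−49.8204)/(86.4300−42.8800) = 0.2761. V = [p*·61.8432 + (1−p*)·49.8204]/1.18 = 50.6852. B = V − Δ·S = 32.1887.
Check: Δ(0,0)·S0 + B(0,0) = 50.6852 = V0.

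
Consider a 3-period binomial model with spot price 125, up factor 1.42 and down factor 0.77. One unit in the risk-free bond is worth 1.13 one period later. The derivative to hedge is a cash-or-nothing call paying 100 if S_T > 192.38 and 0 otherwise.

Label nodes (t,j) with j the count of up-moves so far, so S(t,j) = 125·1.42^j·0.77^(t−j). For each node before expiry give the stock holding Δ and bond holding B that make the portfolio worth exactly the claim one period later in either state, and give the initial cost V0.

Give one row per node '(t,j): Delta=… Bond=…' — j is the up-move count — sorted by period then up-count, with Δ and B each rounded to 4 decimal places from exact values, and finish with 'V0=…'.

No-arbitrage ⇒ martingale measure with p* = (R−d)/(u−d) = 0.5538.
At expiry t=3: V(3,0)=0.0000, V(3,1)=0.0000, V(3,2)=100.0000, V(3,3)=100.0000
(2,0): S=74.1125. Δ = (V_up−V_dn)/(S_up−S_dn) = (0.0000−0.0000)/(105.2397−57.0666) = 0.0000. V = [p*·0.0000 + (1−p*)·0.0000]/1.13 = 0.0000. B = V − Δ·S = 0.0000.
(2,1): S=136.6750. Δ = (V_up−V_dn)/(S_up−S_dn) = (100.0000−0.0000)/(194.0785−105.2398) = 1.1256. V = [p*·100.0000 + (1−p*)·0.0000]/1.13 = 49.0129. B = V − Δ·S = -104.8332.
(2,2): S=252.0500. Δ = (V_up−V_dn)/(S_up−S_dn) = (100.0000−100.0000)/(357.9110−194.0785) = 0.0000. V = [p*·100.0000 + (1−p*)·100.0000]/1.13 = 88.4956. B = V − Δ·S = 88.4956.
(1,0): S=96.2500. Δ = (V_up−V_dn)/(S_up−S_dn) = (49.0129−0.0000)/(136.6750−74.1125) = 0.7834. V = [p*·49.0129 + (1−p*)·0.0000]/1.13 = 24.0227. B = V − Δ·S = -51.3818.
(1,1): S=177.5000. Δ = (V_up−V_dn)/(S_up−S_dn) = (88.4956−49.0129)/(252.0500−136.6750) = 0.3422. V = [p*·88.4956 + (1−p*)·49.0129]/1.13 = 62.7259. B = V − Δ·S = 1.9834.
(0,0): S=125.0000. Δ = (V_up−V_dn)/(S_up−S_dn) = (62.7259−24.0227)/(177.5000−96.2500) = 0.4763. V = [p*·62.7259 + (1−p*)·24.0227]/1.13 = 40.2286. B = V − Δ·S = -19.3148.
Each (Δ,B) replicates both successor values, so the strategy is self-financing and V0 is arbitrage-free.

(0,0): Delta=0.4763 Bond=-19.3148
(1,0): Delta=0.7834 Bond=-51.3818
(1,1): Delta=0.3422 Bond=1.9834
(2,0): Delta=0.0000 Bond=0.0000
(2,1): Delta=1.1256 Bond=-104.8332
(2,2): Delta=0.0000 Bond=88.4956
V0=40.2286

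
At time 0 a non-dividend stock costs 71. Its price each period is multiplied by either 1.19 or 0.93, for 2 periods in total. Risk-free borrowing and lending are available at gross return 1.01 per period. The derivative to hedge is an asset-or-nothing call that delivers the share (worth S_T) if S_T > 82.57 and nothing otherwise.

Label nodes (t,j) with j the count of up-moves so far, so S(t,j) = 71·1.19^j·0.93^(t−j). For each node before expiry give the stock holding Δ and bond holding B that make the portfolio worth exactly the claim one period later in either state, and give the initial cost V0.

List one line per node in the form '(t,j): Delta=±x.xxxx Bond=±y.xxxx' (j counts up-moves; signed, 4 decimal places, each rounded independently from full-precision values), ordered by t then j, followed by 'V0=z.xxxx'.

(0,0): Delta=1.6593 Bond=-108.4765
(1,0): Delta=0.0000 Bond=0.0000
(1,1): Delta=4.5769 Bond=-356.0742
V0=9.3313

Risk-neutral probability p* = (R−d)/(u−d) = (1.01−0.93)/(1.19−0.93) = 0.3077.
Terminal payoffs: V(2,0)=0.0000, V(2,1)=0.0000, V(2,2)=100.5431
(1,0): S=66.0300. Δ = (V_up−V_dn)/(S_up−S_dn) = (0.0000−0.0000)/(78.5757−61.4079) = 0.0000. V = [p*·0.0000 + (1−p*)·0.0000]/1.01 = 0.0000. B = V − Δ·S = 0.0000.
(1,1): S=84.4900. Δ = (V_up−V_dn)/(S_up−S_dn) = (100.5431−0.0000)/(100.5431−78.5757) = 4.5769. V = [p*·100.5431 + (1−p*)·0.0000]/1.01 = 30.6300. B = V − Δ·S = -356.0742.
(0,0): S=71.0000. Δ = (V_up−V_dn)/(S_up−S_dn) = (30.6300−0.0000)/(84.4900−66.0300) = 1.6593. V = [p*·30.6300 + (1−p*)·0.0000]/1.01 = 9.3313. B = V − Δ·S = -108.4765.
The time-0 hedge costs 9.3313, which is the no-arbitrage price.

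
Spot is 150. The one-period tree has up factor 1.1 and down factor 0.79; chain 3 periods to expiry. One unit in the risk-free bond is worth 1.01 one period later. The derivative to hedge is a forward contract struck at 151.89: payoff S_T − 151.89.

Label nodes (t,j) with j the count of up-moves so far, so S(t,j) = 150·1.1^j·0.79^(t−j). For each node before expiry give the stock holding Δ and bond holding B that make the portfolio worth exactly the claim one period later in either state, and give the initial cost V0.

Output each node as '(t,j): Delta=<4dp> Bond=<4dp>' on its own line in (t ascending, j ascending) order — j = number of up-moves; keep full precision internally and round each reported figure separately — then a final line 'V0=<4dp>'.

(0,0): Delta=1.0000 Bond=-147.4229
(1,0): Delta=1.0000 Bond=-148.8972
(1,1): Delta=1.0000 Bond=-148.8972
(2,0): Delta=1.0000 Bond=-150.3861
(2,1): Delta=1.0000 Bond=-150.3861
(2,2): Delta=1.0000 Bond=-150.3861
V0=2.5771

No-arbitrage ⇒ martingale measure with p* = (R−d)/(u−d) = 0.7097.
Terminal values V(3,·): V(3,0)=-77.9341, V(3,1)=-48.9135, V(3,2)=-8.5050, V(3,3)=47.7600
(2,0): S=93.6150. Δ = (V_up−V_dn)/(S_up−S_dn) = (-48.9135−-77.9341)/(102.9765−73.9559) = 1.0000. V = [p*·-48.9135 + (1−p*)·-77.9341]/1.01 = -56.7711. B = V − Δ·S = -150.3861.
(2,1): S=130.3500. Δ = (V_up−V_dn)/(S_up−S_dn) = (-8.5050−-48.9135)/(143.3850−102.9765) = 1.0000. V = [p*·-8.5050 + (1−p*)·-48.9135]/1.01 = -20.0361. B = V − Δ·S = -150.3861.
(2,2): S=181.5000. Δ = (V_up−V_dn)/(S_up−S_dn) = (47.7600−-8.5050)/(199.6500−143.3850) = 1.0000. V = [p*·47.7600 + (1−p*)·-8.5050]/1.01 = 31.1139. B = V − Δ·S = -150.3861.
(1,0): S=118.5000. Δ = (V_up−V_dn)/(S_up−S_dn) = (-20.0361−-56.7711)/(130.3500−93.6150) = 1.0000. V = [p*·-20.0361 + (1−p*)·-56.7711]/1.01 = -30.3972. B = V − Δ·S = -148.8972.
(1,1): S=165.0000. Δ = (V_up−V_dn)/(S_up−S_dn) = (31.1139−-20.0361)/(181.5000−130.3500) = 1.0000. V = [p*·31.1139 + (1−p*)·-20.0361]/1.01 = 16.1028. B = V − Δ·S = -148.8972.
(0,0): S=150.0000. Δ = (V_up−V_dn)/(S_up−S_dn) = (16.1028−-30.3972)/(165.0000−118.5000) = 1.0000. V = [p*·16.1028 + (1−p*)·-30.3972]/1.01 = 2.5771. B = V − Δ·S = -147.4229.
Each (Δ,B) replicates both successor values, so the strategy is self-financing and V0 is arbitrage-free.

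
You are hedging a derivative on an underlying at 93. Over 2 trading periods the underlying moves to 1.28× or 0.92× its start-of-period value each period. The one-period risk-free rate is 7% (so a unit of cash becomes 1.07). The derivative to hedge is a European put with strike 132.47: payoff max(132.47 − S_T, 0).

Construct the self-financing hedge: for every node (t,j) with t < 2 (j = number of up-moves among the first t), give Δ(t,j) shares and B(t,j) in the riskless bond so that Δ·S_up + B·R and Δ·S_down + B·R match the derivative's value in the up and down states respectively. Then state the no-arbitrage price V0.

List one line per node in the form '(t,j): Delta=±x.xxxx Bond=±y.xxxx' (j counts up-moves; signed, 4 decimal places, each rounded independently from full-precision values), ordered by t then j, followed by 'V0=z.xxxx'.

(0,0): Delta=-0.7685 Bond=97.1953
(1,0): Delta=-1.0000 Bond=123.8037
(1,1): Delta=-0.5356 Bond=76.2723
V0=25.7222

Since d<R<u, set p* = (R−d)/(u−d) = 0.4167; price each node as the discounted p*-expectation of its children.
At expiry t=2: V(2,0)=53.7548, V(2,1)=22.9532, V(2,2)=0.0000
Node (1,0) S=85.5600: V=(p*·22.9532+(1−p*)·53.7548)/1.07=38.2437; Δ=(22.9532−53.7548)/(109.5168−78.7152)=-1.0000; B=V−Δ·S=123.8037
Node (1,1) S=119.0400: V=(p*·0.0000+(1−p*)·22.9532)/1.07=12.5134; Δ=(0.0000−22.9532)/(152.3712−109.5168)=-0.5356; B=V−Δ·S=76.2723
Node (0,0) S=93.0000: V=(p*·12.5134+(1−p*)·38.2437)/1.07=25.7222; Δ=(12.5134−38.2437)/(119.0400−85.5600)=-0.7685; B=V−Δ·S=97.1953
Self-financing check: at every node Δ·S+B equals the discounted successor values.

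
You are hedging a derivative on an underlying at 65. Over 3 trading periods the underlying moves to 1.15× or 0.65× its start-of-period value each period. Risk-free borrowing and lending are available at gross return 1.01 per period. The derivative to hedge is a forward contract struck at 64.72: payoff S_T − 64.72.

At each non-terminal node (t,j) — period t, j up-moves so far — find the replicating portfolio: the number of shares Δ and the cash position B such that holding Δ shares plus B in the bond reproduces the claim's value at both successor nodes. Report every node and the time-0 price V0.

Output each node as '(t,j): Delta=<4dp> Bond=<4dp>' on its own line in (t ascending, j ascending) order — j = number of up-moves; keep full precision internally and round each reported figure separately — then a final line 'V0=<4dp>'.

Risk-neutral probability p* = (R−d)/(u−d) = (1.01−0.65)/(1.15−0.65) = 0.7200.
Terminal payoffs: V(3,0)=-46.8694, V(3,1)=-33.1381, V(3,2)=-8.8444, V(3,3)=34.1369
(2,0): S=27.4625. Δ = (V_up−V_dn)/(S_up−S_dn) = (-33.1381−-46.8694)/(31.5819−17.8506) = 1.0000. V = [p*·-33.1381 + (1−p*)·-46.8694]/1.01 = -36.6167. B = V − Δ·S = -64.0792.
(2,1): S=48.5875. Δ = (V_up−V_dn)/(S_up−S_dn) = (-8.8444−-33.1381)/(55.8756−31.5819) = 1.0000. V = [p*·-8.8444 + (1−p*)·-33.1381]/1.01 = -15.4917. B = V − Δ·S = -64.0792.
(2,2): S=85.9625. Δ = (V_up−V_dn)/(S_up−S_dn) = (34.1369−-8.8444)/(98.8569−55.8756) = 1.0000. V = [p*·34.1369 + (1−p*)·-8.8444]/1.01 = 21.8833. B = V − Δ·S = -64.0792.
(1,0): S=42.2500. Δ = (V_up−V_dn)/(S_up−S_dn) = (-15.4917−-36.6167)/(48.5875−27.4625) = 1.0000. V = [p*·-15.4917 + (1−p*)·-36.6167]/1.01 = -21.1948. B = V − Δ·S = -63.4448.
(1,1): S=74.7500. Δ = (V_up−V_dn)/(S_up−S_dn) = (21.8833−-15.4917)/(85.9625−48.5875) = 1.0000. V = [p*·21.8833 + (1−p*)·-15.4917]/1.01 = 11.3052. B = V − Δ·S = -63.4448.
(0,0): S=65.0000. Δ = (V_up−V_dn)/(S_up−S_dn) = (11.3052−-21.1948)/(74.7500−42.2500) = 1.0000. V = [p*·11.3052 + (1−p*)·-21.1948]/1.01 = 2.1834. B = V − Δ·S = -62.8166.
Check: Δ(0,0)·S0 + B(0,0) = 2.1834 = V0.

(0,0): Delta=1.0000 Bond=-62.8166
(1,0): Delta=1.0000 Bond=-63.4448
(1,1): Delta=1.0000 Bond=-63.4448
(2,0): Delta=1.0000 Bond=-64.0792
(2,1): Delta=1.0000 Bond=-64.0792
(2,2): Delta=1.0000 Bond=-64.0792
V0=2.1834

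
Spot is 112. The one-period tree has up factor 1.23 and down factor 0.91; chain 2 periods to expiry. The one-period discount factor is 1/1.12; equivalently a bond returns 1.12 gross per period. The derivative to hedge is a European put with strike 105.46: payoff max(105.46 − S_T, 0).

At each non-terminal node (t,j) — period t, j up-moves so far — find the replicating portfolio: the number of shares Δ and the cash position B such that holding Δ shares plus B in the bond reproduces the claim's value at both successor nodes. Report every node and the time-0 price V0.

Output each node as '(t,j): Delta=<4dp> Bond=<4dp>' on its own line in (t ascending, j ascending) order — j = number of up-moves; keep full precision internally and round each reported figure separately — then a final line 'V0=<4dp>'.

(0,0): Delta=-0.1089 Bond=13.3907
(1,0): Delta=-0.3898 Bond=43.6293
(1,1): Delta=0.0000 Bond=0.0000
V0=1.1975

No-arbitrage ⇒ martingale measure with p* = (R−d)/(u−d) = 0.6563.
Terminal payoffs: V(2,0)=12.7128, V(2,1)=0.0000, V(2,2)=0.0000
(1,0): S=101.9200. Δ = (V_up−V_dn)/(S_up−S_dn) = (0.0000−12.7128)/(125.3616−92.7472) = -0.3898. V = [p*·0.0000 + (1−p*)·12.7128]/1.12 = 3.9018. B = V − Δ·S = 43.6293.
(1,1): S=137.7600. Δ = (V_up−V_dn)/(S_up−S_dn) = (0.0000−0.0000)/(169.4448−125.3616) = 0.0000. V = [p*·0.0000 + (1−p*)·0.0000]/1.12 = 0.0000. B = V − Δ·S = 0.0000.
(0,0): S=112.0000. Δ = (V_up−V_dn)/(S_up−S_dn) = (0.0000−3.9018)/(137.7600−101.9200) = -0.1089. V = [p*·0.0000 + (1−p*)·3.9018]/1.12 = 1.1975. B = V − Δ·S = 13.3907.
The time-0 hedge costs 1.1975, which is the no-arbitrage price.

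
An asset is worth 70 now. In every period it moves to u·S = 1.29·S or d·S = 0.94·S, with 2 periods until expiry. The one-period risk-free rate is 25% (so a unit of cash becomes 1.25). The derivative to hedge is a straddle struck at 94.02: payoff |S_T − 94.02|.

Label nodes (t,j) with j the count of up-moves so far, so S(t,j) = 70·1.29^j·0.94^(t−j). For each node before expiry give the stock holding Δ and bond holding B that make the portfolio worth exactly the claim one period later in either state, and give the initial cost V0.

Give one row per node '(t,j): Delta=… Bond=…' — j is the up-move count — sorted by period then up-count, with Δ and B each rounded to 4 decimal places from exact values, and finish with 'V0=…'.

(0,0): Delta=0.2995 Bond=-8.2355
(1,0): Delta=-1.0000 Bond=75.2160
(1,1): Delta=0.4217 Bond=-21.3279
V0=12.7330

The replicating-portfolio and risk-neutral prices coincide; use p* = (1.25−0.94)/(1.29−0.94) = 0.8857 for the latter.
Terminal values V(2,·): V(2,0)=32.1680, V(2,1)=9.1380, V(2,2)=22.4670
Node (1,0) S=65.8000: V=(p*·9.1380+(1−p*)·32.1680)/1.25=9.4160; Δ=(9.1380−32.1680)/(84.8820−61.8520)=-1.0000; B=V−Δ·S=75.2160
Node (1,1) S=90.3000: V=(p*·22.4670+(1−p*)·9.1380)/1.25=16.7549; Δ=(22.4670−9.1380)/(116.4870−84.8820)=0.4217; B=V−Δ·S=-21.3279
Node (0,0) S=70.0000: V=(p*·16.7549+(1−p*)·9.4160)/1.25=12.7330; Δ=(16.7549−9.4160)/(90.3000−65.8000)=0.2995; B=V−Δ·S=-8.2355
Root portfolio cost Δ·70+B reproduces V0=12.7330.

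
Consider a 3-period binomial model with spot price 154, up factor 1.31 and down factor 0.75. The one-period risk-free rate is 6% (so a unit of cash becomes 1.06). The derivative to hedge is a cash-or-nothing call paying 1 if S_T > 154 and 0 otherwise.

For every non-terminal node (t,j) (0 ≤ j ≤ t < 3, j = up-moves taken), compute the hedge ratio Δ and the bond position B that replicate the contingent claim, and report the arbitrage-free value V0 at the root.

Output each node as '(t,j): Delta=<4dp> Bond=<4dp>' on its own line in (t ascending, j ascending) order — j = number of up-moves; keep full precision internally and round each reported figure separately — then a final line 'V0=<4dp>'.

(0,0): Delta=0.0051 Bond=-0.2985
(1,0): Delta=0.0081 Bond=-0.6598
(1,1): Delta=0.0037 Bond=-0.0394
(2,0): Delta=0.0000 Bond=0.0000
(2,1): Delta=0.0118 Bond=-1.2635
(2,2): Delta=0.0000 Bond=0.9434
V0=0.4870

Risk-neutral probability p* = (R−d)/(u−d) = (1.06−0.75)/(1.31−0.75) = 0.5536.
Terminal payoffs: V(3,0)=0.0000, V(3,1)=0.0000, V(3,2)=1.0000, V(3,3)=1.0000
Node (2,0) S=86.6250: V=(p*·0.0000+(1−p*)·0.0000)/1.06=0.0000; Δ=(0.0000−0.0000)/(113.4788−64.9688)=0.0000; B=V−Δ·S=0.0000
Node (2,1) S=151.3050: V=(p*·1.0000+(1−p*)·0.0000)/1.06=0.5222; Δ=(1.0000−0.0000)/(198.2096−113.4788)=0.0118; B=V−Δ·S=-1.2635
Node (2,2) S=264.2794: V=(p*·1.0000+(1−p*)·1.0000)/1.06=0.9434; Δ=(1.0000−1.0000)/(346.2060−198.2096)=0.0000; B=V−Δ·S=0.9434
Node (1,0) S=115.5000: V=(p*·0.5222+(1−p*)·0.0000)/1.06=0.2727; Δ=(0.5222−0.0000)/(151.3050−86.6250)=0.0081; B=V−Δ·S=-0.6598
Node (1,1) S=201.7400: V=(p*·0.9434+(1−p*)·0.5222)/1.06=0.7126; Δ=(0.9434−0.5222)/(264.2794−151.3050)=0.0037; B=V−Δ·S=-0.0394
Node (0,0) S=154.0000: V=(p*·0.7126+(1−p*)·0.2727)/1.06=0.4870; Δ=(0.7126−0.2727)/(201.7400−115.5000)=0.0051; B=V−Δ·S=-0.2985
Check: Δ(0,0)·S0 + B(0,0) = 0.4870 = V0.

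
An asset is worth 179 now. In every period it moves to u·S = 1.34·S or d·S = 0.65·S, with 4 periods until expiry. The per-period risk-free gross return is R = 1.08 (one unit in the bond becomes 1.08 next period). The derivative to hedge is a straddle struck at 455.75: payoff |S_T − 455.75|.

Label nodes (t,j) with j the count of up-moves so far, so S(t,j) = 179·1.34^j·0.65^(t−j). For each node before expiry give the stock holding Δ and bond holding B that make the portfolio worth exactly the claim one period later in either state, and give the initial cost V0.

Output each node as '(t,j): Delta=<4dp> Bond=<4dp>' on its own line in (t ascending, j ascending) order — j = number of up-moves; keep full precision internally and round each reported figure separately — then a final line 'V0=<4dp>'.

(0,0): Delta=-0.6224 Bond=294.3083
(1,0): Delta=-1.0000 Bond=361.7890
(1,1): Delta=-0.5116 Bond=291.2869
(2,0): Delta=-1.0000 Bond=390.7322
(2,1): Delta=-1.0000 Bond=390.7322
(2,2): Delta=-0.3684 Bond=268.5504
(3,0): Delta=-1.0000 Bond=421.9907
(3,1): Delta=-1.0000 Bond=421.9907
(3,2): Delta=-1.0000 Bond=421.9907
(3,3): Delta=-0.1831 Bond=210.2469
V0=182.9023

Under the risk-neutral measure, an up-move has probability p* = (R−d)/(u−d) = 0.6232 and values discount at R = 1.08.
At expiry t=4: V(4,0)=423.7974, V(4,1)=389.8784, V(4,2)=319.9533, V(4,3)=175.7998, V(4,4)=121.3781
  t=3,j=0: stock 49.1579 → up 65.8716 (V=389.8784), down 31.9526 (V=423.7974). Price 372.8329; hedge Δ=-1.0000, bond B=421.9907.
  t=3,j=1: stock 101.3409 → up 135.7967 (V=319.9533), down 65.8716 (V=389.8784). Price 320.6499; hedge Δ=-1.0000, bond B=421.9907.
  t=3,j=2: stock 208.9181 → up 279.9502 (V=175.7998), down 135.7967 (V=319.9533). Price 213.0727; hedge Δ=-1.0000, bond B=421.9907.
  t=3,j=3: stock 430.6926 → up 577.1281 (V=121.3781), down 279.9502 (V=175.7998). Price 131.3748; hedge Δ=-0.1831, bond B=210.2469.
  t=2,j=0: stock 75.6275 → up 101.3409 (V=320.6499), down 49.1579 (V=372.8329). Price 315.1047; hedge Δ=-1.0000, bond B=390.7322.
  t=2,j=1: stock 155.9090 → up 208.9181 (V=213.0727), down 101.3409 (V=320.6499). Price 234.8232; hedge Δ=-1.0000, bond B=390.7322.
  t=2,j=2: stock 321.4124 → up 430.6926 (V=131.3748), down 208.9181 (V=213.0727). Price 150.1477; hedge Δ=-0.3684, bond B=268.5504.
  t=1,j=0: stock 116.3500 → up 155.9090 (V=234.8232), down 75.6275 (V=315.1047). Price 245.4390; hedge Δ=-1.0000, bond B=361.7890.
  t=1,j=1: stock 239.8600 → up 321.4124 (V=150.1477), down 155.9090 (V=234.8232). Price 168.5689; hedge Δ=-0.5116, bond B=291.2869.
  t=0,j=0: stock 179.0000 → up 239.8600 (V=168.5689), down 116.3500 (V=245.4390). Price 182.9023; hedge Δ=-0.6224, bond B=294.3083.
Each (Δ,B) replicates both successor values, so the strategy is self-financing and V0 is arbitrage-free.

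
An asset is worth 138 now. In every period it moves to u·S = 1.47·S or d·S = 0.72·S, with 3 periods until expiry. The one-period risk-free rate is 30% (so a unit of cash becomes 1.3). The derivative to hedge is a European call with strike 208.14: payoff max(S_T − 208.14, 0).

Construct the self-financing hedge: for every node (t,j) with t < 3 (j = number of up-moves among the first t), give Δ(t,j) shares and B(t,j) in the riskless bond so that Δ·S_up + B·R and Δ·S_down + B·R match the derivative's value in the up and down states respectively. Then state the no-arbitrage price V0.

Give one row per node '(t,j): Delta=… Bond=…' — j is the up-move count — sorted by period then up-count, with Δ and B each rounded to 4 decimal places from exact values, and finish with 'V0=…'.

The replicating-portfolio and risk-neutral prices coincide; use p* = (1.3−0.72)/(1.47−0.72) = 0.7733 for the latter.
At expiry t=3: V(3,0)=0.0000, V(3,1)=0.0000, V(3,2)=6.5670, V(3,3)=230.2202
  t=2,j=0: stock 71.5392 → up 105.1626 (V=0.0000), down 51.5082 (V=0.0000). Price 0.0000; hedge Δ=0.0000, bond B=0.0000.
  t=2,j=1: stock 146.0592 → up 214.7070 (V=6.5670), down 105.1626 (V=0.0000). Price 3.9065; hedge Δ=0.0599, bond B=-4.8495.
  t=2,j=2: stock 298.2042 → up 438.3602 (V=230.2202), down 214.7070 (V=6.5670). Price 138.0965; hedge Δ=1.0000, bond B=-160.1077.
  t=1,j=0: stock 99.3600 → up 146.0592 (V=3.9065), down 71.5392 (V=0.0000). Price 2.3239; hedge Δ=0.0524, bond B=-2.8848.
  t=1,j=1: stock 202.8600 → up 298.2042 (V=138.0965), down 146.0592 (V=3.9065). Price 82.8309; hedge Δ=0.8820, bond B=-96.0891.
  t=0,j=0: stock 138.0000 → up 202.8600 (V=82.8309), down 99.3600 (V=2.3239). Price 49.6789; hedge Δ=0.7778, bond B=-57.6637.
Self-financing check: at every node Δ·S+B equals the discounted successor values.

(0,0): Delta=0.7778 Bond=-57.6637
(1,0): Delta=0.0524 Bond=-2.8848
(1,1): Delta=0.8820 Bond=-96.0891
(2,0): Delta=0.0000 Bond=0.0000
(2,1): Delta=0.0599 Bond=-4.8495
(2,2): Delta=1.0000 Bond=-160.1077
V0=49.6789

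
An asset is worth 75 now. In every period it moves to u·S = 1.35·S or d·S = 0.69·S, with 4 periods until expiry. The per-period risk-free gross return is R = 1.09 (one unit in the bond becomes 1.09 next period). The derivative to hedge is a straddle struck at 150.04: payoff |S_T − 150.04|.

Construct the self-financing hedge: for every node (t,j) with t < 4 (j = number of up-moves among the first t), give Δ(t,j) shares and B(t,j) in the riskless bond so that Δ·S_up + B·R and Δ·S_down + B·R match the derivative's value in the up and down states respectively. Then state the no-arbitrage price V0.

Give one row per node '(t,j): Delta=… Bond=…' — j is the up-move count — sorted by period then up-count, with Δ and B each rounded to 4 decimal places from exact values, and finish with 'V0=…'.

No-arbitrage ⇒ martingale measure with p* = (R−d)/(u−d) = 0.6061.
Terminal values V(4,·): V(4,0)=133.0397, V(4,1)=116.7785, V(4,2)=84.9631, V(4,3)=22.7156, V(4,4)=99.0730
  t=3,j=0: stock 24.6382 → up 33.2615 (V=116.7785), down 17.0003 (V=133.0397). Price 113.0132; hedge Δ=-1.0000, bond B=137.6514.
  t=3,j=1: stock 48.2051 → up 65.0769 (V=84.9631), down 33.2615 (V=116.7785). Price 89.4463; hedge Δ=-1.0000, bond B=137.6514.
  t=3,j=2: stock 94.3144 → up 127.3244 (V=22.7156), down 65.0769 (V=84.9631). Price 43.3370; hedge Δ=-1.0000, bond B=137.6514.
  t=3,j=3: stock 184.5281 → up 249.1130 (V=99.0730), down 127.3244 (V=22.7156). Price 63.2961; hedge Δ=0.6270, bond B=-52.3969.
  t=2,j=0: stock 35.7075 → up 48.2051 (V=89.4463), down 24.6382 (V=113.0132). Price 90.5782; hedge Δ=-1.0000, bond B=126.2857.
  t=2,j=1: stock 69.8625 → up 94.3144 (V=43.3370), down 48.2051 (V=89.4463). Price 56.4232; hedge Δ=-1.0000, bond B=126.2857.
  t=2,j=2: stock 136.6875 → up 184.5281 (V=63.2961), down 94.3144 (V=43.3370). Price 50.8564; hedge Δ=0.2212, bond B=20.6153.
  t=1,j=0: stock 51.7500 → up 69.8625 (V=56.4232), down 35.7075 (V=90.5782). Price 64.1084; hedge Δ=-1.0000, bond B=115.8584.
  t=1,j=1: stock 101.2500 → up 136.6875 (V=50.8564), down 69.8625 (V=56.4232). Price 48.6691; hedge Δ=-0.0833, bond B=57.1037.
  t=0,j=0: stock 75.0000 → up 101.2500 (V=48.6691), down 51.7500 (V=64.1084). Price 50.2305; hedge Δ=-0.3119, bond B=73.6234.
The time-0 hedge costs 50.2305, which is the no-arbitrage price.

(0,0): Delta=-0.3119 Bond=73.6234
(1,0): Delta=-1.0000 Bond=115.8584
(1,1): Delta=-0.0833 Bond=57.1037
(2,0): Delta=-1.0000 Bond=126.2857
(2,1): Delta=-1.0000 Bond=126.2857
(2,2): Delta=0.2212 Bond=20.6153
(3,0): Delta=-1.0000 Bond=137.6514
(3,1): Delta=-1.0000 Bond=137.6514
(3,2): Delta=-1.0000 Bond=137.6514
(3,3): Delta=0.6270 Bond=-52.3969
V0=50.2305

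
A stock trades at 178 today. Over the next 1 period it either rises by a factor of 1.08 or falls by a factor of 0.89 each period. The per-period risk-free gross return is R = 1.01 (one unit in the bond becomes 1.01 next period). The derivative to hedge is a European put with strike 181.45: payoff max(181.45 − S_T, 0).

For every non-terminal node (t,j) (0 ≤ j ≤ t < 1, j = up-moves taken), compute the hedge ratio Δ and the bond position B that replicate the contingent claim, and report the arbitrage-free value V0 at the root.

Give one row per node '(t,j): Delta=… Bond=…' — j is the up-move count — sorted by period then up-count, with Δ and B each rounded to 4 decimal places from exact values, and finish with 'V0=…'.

(0,0): Delta=-0.6810 Bond=129.6113
V0=8.4007

Since d<R<u, set p* = (R−d)/(u−d) = 0.6316; price each node as the discounted p*-expectation of its children.
Terminal values V(1,·): V(1,0)=23.0300, V(1,1)=0.0000
Node (0,0) S=178.0000: V=(p*·0.0000+(1−p*)·23.0300)/1.01=8.4007; Δ=(0.0000−23.0300)/(192.2400−158.4200)=-0.6810; B=V−Δ·S=129.6113
Root portfolio cost Δ·178+B reproduces V0=8.4007.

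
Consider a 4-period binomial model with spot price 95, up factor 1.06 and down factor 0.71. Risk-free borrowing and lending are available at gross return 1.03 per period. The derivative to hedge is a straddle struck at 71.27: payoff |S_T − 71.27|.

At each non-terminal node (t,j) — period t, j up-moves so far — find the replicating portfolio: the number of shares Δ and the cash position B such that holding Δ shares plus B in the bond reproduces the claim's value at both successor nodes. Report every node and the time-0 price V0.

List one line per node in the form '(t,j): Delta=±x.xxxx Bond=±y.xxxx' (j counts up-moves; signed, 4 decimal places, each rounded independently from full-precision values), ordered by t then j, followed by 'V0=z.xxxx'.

(0,0): Delta=0.7733 Bond=-40.4914
(1,0): Delta=-0.3950 Bond=37.0906
(1,1): Delta=0.8466 Bond=-49.0933
(2,0): Delta=-1.0000 Bond=67.1788
(2,1): Delta=-0.3570 Bond=35.4869
(2,2): Delta=0.9222 Bond=-58.6336
(3,0): Delta=-1.0000 Bond=69.1942
(3,1): Delta=-1.0000 Bond=69.1942
(3,2): Delta=-0.3166 Bond=33.4912
(3,3): Delta=1.0000 Bond=-69.1942
V0=32.9696

Risk-neutral probability p* = (R−d)/(u−d) = (1.03−0.71)/(1.06−0.71) = 0.9143.
Payoff layer (t=4): V(4,0)=47.1289, V(4,1)=35.2284, V(4,2)=17.4614, V(4,3)=9.0640, V(4,4)=48.6653
(3,0): S=34.0015. Δ = (V_up−V_dn)/(S_up−S_dn) = (35.2284−47.1289)/(36.0416−24.1411) = -1.0000. V = [p*·35.2284 + (1−p*)·47.1289]/1.03 = 35.1926. B = V − Δ·S = 69.1942.
(3,1): S=50.7629. Δ = (V_up−V_dn)/(S_up−S_dn) = (17.4614−35.2284)/(53.8086−36.0416) = -1.0000. V = [p*·17.4614 + (1−p*)·35.2284]/1.03 = 18.4313. B = V − Δ·S = 69.1942.
(3,2): S=75.7868. Δ = (V_up−V_dn)/(S_up−S_dn) = (9.0640−17.4614)/(80.3340−53.8086) = -0.3166. V = [p*·9.0640 + (1−p*)·17.4614]/1.03 = 9.4988. B = V − Δ·S = 33.4912.
(3,3): S=113.1465. Δ = (V_up−V_dn)/(S_up−S_dn) = (48.6653−9.0640)/(119.9353−80.3340) = 1.0000. V = [p*·48.6653 + (1−p*)·9.0640]/1.03 = 43.9523. B = V − Δ·S = -69.1942.
(2,0): S=47.8895. Δ = (V_up−V_dn)/(S_up−S_dn) = (18.4313−35.1926)/(50.7629−34.0015) = -1.0000. V = [p*·18.4313 + (1−p*)·35.1926]/1.03 = 19.2893. B = V − Δ·S = 67.1788.
(2,1): S=71.4970. Δ = (V_up−V_dn)/(S_up−S_dn) = (9.4988−18.4313)/(75.7868−50.7629) = -0.3570. V = [p*·9.4988 + (1−p*)·18.4313]/1.03 = 9.9655. B = V − Δ·S = 35.4869.
(2,2): S=106.7420. Δ = (V_up−V_dn)/(S_up−S_dn) = (43.9523−9.4988)/(113.1465−75.7868) = 0.9222. V = [p*·43.9523 + (1−p*)·9.4988]/1.03 = 39.8050. B = V − Δ·S = -58.6336.
(1,0): S=67.4500. Δ = (V_up−V_dn)/(S_up−S_dn) = (9.9655−19.2893)/(71.4970−47.8895) = -0.3950. V = [p*·9.9655 + (1−p*)·19.2893]/1.03 = 10.4512. B = V − Δ·S = 37.0906.
(1,1): S=100.7000. Δ = (V_up−V_dn)/(S_up−S_dn) = (39.8050−9.9655)/(106.7420−71.4970) = 0.8466. V = [p*·39.8050 + (1−p*)·9.9655]/1.03 = 36.1625. B = V − Δ·S = -49.0933.
(0,0): S=95.0000. Δ = (V_up−V_dn)/(S_up−S_dn) = (36.1625−10.4512)/(100.7000−67.4500) = 0.7733. V = [p*·36.1625 + (1−p*)·10.4512]/1.03 = 32.9696. B = V − Δ·S = -40.4914.
Self-financing check: at every node Δ·S+B equals the discounted successor values.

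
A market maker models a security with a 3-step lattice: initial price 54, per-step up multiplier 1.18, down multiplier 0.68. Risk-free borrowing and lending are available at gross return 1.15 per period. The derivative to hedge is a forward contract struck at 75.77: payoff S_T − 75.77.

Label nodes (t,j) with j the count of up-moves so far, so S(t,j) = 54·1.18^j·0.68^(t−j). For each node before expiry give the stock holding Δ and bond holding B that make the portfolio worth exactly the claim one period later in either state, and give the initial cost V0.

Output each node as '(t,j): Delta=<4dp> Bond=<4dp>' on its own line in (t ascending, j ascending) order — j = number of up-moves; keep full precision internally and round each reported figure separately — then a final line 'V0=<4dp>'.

(0,0): Delta=1.0000 Bond=-49.8200
(1,0): Delta=1.0000 Bond=-57.2930
(1,1): Delta=1.0000 Bond=-57.2930
(2,0): Delta=1.0000 Bond=-65.8870
(2,1): Delta=1.0000 Bond=-65.8870
(2,2): Delta=1.0000 Bond=-65.8870
V0=4.1800

Risk-neutral probability p* = (R−d)/(u−d) = (1.15−0.68)/(1.18−0.68) = 0.9400.
At expiry t=3: V(3,0)=-58.7907, V(3,1)=-46.3059, V(3,2)=-24.6411, V(3,3)=12.9537
  t=2,j=0: stock 24.9696 → up 29.4641 (V=-46.3059), down 16.9793 (V=-58.7907). Price -40.9174; hedge Δ=1.0000, bond B=-65.8870.
  t=2,j=1: stock 43.3296 → up 51.1289 (V=-24.6411), down 29.4641 (V=-46.3059). Price -22.5574; hedge Δ=1.0000, bond B=-65.8870.
  t=2,j=2: stock 75.1896 → up 88.7237 (V=12.9537), down 51.1289 (V=-24.6411). Price 9.3026; hedge Δ=1.0000, bond B=-65.8870.
  t=1,j=0: stock 36.7200 → up 43.3296 (V=-22.5574), down 24.9696 (V=-40.9174). Price -20.5730; hedge Δ=1.0000, bond B=-57.2930.
  t=1,j=1: stock 63.7200 → up 75.1896 (V=9.3026), down 43.3296 (V=-22.5574). Price 6.4270; hedge Δ=1.0000, bond B=-57.2930.
  t=0,j=0: stock 54.0000 → up 63.7200 (V=6.4270), down 36.7200 (V=-20.5730). Price 4.1800; hedge Δ=1.0000, bond B=-49.8200.
Check: Δ(0,0)·S0 + B(0,0) = 4.1800 = V0.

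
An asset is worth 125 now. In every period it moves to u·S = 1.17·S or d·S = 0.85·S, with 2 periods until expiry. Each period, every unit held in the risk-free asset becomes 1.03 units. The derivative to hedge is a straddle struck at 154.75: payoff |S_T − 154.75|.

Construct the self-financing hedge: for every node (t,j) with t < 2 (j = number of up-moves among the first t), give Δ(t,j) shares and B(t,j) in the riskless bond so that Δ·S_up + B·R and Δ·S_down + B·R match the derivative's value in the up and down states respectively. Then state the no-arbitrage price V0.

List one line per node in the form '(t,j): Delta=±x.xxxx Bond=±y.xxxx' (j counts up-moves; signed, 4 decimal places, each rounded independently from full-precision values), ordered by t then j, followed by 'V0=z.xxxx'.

Risk-neutral probability p* = (R−d)/(u−d) = (1.03−0.85)/(1.17−0.85) = 0.5625.
Payoff layer (t=2): V(2,0)=64.4375, V(2,1)=30.4375, V(2,2)=16.3625
(1,0): S=106.2500. Δ = (V_up−V_dn)/(S_up−S_dn) = (30.4375−64.4375)/(124.3125−90.3125) = -1.0000. V = [p*·30.4375 + (1−p*)·64.4375]/1.03 = 43.9927. B = V − Δ·S = 150.2427.
(1,1): S=146.2500. Δ = (V_up−V_dn)/(S_up−S_dn) = (16.3625−30.4375)/(171.1125−124.3125) = -0.3007. V = [p*·16.3625 + (1−p*)·30.4375]/1.03 = 21.8644. B = V − Δ·S = 65.8488.
(0,0): S=125.0000. Δ = (V_up−V_dn)/(S_up−S_dn) = (21.8644−43.9927)/(146.2500−106.2500) = -0.5532. V = [p*·21.8644 + (1−p*)·43.9927]/1.03 = 30.6267. B = V − Δ·S = 99.7778.
The time-0 hedge costs 30.6267, which is the no-arbitrage price.

(0,0): Delta=-0.5532 Bond=99.7778
(1,0): Delta=-1.0000 Bond=150.2427
(1,1): Delta=-0.3007 Bond=65.8488
V0=30.6267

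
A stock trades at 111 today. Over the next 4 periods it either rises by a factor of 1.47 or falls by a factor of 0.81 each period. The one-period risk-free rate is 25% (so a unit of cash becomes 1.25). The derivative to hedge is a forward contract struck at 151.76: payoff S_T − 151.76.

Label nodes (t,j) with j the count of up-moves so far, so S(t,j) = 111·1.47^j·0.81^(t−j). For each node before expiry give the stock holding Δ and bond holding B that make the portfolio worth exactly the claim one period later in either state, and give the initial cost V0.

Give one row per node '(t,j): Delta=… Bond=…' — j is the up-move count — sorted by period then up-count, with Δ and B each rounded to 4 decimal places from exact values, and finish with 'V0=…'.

(0,0): Delta=1.0000 Bond=-62.1609
(1,0): Delta=1.0000 Bond=-77.7011
(1,1): Delta=1.0000 Bond=-77.7011
(2,0): Delta=1.0000 Bond=-97.1264
(2,1): Delta=1.0000 Bond=-97.1264
(2,2): Delta=1.0000 Bond=-97.1264
(3,0): Delta=1.0000 Bond=-121.4080
(3,1): Delta=1.0000 Bond=-121.4080
(3,2): Delta=1.0000 Bond=-121.4080
(3,3): Delta=1.0000 Bond=-121.4080
V0=48.8391

Since d<R<u, set p* = (R−d)/(u−d) = 0.6667; price each node as the discounted p*-expectation of its children.
Payoff layer (t=4): V(4,0)=-103.9781, V(4,1)=-65.0448, V(4,2)=5.6121, V(4,3)=133.8412, V(4,4)=366.5533
  t=3,j=0: stock 58.9900 → up 86.7152 (V=-65.0448), down 47.7819 (V=-103.9781). Price -62.4180; hedge Δ=1.0000, bond B=-121.4080.
  t=3,j=1: stock 107.0558 → up 157.3721 (V=5.6121), down 86.7152 (V=-65.0448). Price -14.3522; hedge Δ=1.0000, bond B=-121.4080.
  t=3,j=2: stock 194.2865 → up 285.6012 (V=133.8412), down 157.3721 (V=5.6121). Price 72.8785; hedge Δ=1.0000, bond B=-121.4080.
  t=3,j=3: stock 352.5941 → up 518.3133 (V=366.5533), down 285.6012 (V=133.8412). Price 231.1861; hedge Δ=1.0000, bond B=-121.4080.
  t=2,j=0: stock 72.8271 → up 107.0558 (V=-14.3522), down 58.9900 (V=-62.4180). Price -24.2993; hedge Δ=1.0000, bond B=-97.1264.
  t=2,j=1: stock 132.1677 → up 194.2865 (V=72.8785), down 107.0558 (V=-14.3522). Price 35.0413; hedge Δ=1.0000, bond B=-97.1264.
  t=2,j=2: stock 239.8599 → up 352.5941 (V=231.1861), down 194.2865 (V=72.8785). Price 142.7335; hedge Δ=1.0000, bond B=-97.1264.
  t=1,j=0: stock 89.9100 → up 132.1677 (V=35.0413), down 72.8271 (V=-24.2993). Price 12.2089; hedge Δ=1.0000, bond B=-77.7011.
  t=1,j=1: stock 163.1700 → up 239.8599 (V=142.7335), down 132.1677 (V=35.0413). Price 85.4689; hedge Δ=1.0000, bond B=-77.7011.
  t=0,j=0: stock 111.0000 → up 163.1700 (V=85.4689), down 89.9100 (V=12.2089). Price 48.8391; hedge Δ=1.0000, bond B=-62.1609.
The time-0 hedge costs 48.8391, which is the no-arbitrage price.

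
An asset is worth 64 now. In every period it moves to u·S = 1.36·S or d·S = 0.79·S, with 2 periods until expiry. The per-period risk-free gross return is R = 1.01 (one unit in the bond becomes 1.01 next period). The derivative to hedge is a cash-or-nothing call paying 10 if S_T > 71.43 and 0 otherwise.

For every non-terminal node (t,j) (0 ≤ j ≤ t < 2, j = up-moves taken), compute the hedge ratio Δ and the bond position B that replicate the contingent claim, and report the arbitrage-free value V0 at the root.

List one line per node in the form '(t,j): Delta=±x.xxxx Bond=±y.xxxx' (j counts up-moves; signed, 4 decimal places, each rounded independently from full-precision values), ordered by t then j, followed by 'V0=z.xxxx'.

Since d<R<u, set p* = (R−d)/(u−d) = 0.3860; price each node as the discounted p*-expectation of its children.
Terminal payoffs: V(2,0)=0.0000, V(2,1)=0.0000, V(2,2)=10.0000
(1,0): S=50.5600. Δ = (V_up−V_dn)/(S_up−S_dn) = (0.0000−0.0000)/(68.7616−39.9424) = 0.0000. V = [p*·0.0000 + (1−p*)·0.0000]/1.01 = 0.0000. B = V − Δ·S = 0.0000.
(1,1): S=87.0400. Δ = (V_up−V_dn)/(S_up−S_dn) = (10.0000−0.0000)/(118.3744−68.7616) = 0.2016. V = [p*·10.0000 + (1−p*)·0.0000]/1.01 = 3.8214. B = V − Δ·S = -13.7224.
(0,0): S=64.0000. Δ = (V_up−V_dn)/(S_up−S_dn) = (3.8214−0.0000)/(87.0400−50.5600) = 0.1048. V = [p*·3.8214 + (1−p*)·0.0000]/1.01 = 1.4603. B = V − Δ·S = -5.2439.
Check: Δ(0,0)·S0 + B(0,0) = 1.4603 = V0.

(0,0): Delta=0.1048 Bond=-5.2439
(1,0): Delta=0.0000 Bond=0.0000
(1,1): Delta=0.2016 Bond=-13.7224
V0=1.4603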